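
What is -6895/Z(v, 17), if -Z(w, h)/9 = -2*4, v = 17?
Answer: -6895/72 ≈ -95.764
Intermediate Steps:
Z(w, h) = 72 (Z(w, h) = -(-18)*4 = -9*(-8) = 72)
-6895/Z(v, 17) = -6895/72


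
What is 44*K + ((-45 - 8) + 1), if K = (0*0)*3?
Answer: -52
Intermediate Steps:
K = 0 (K = 0*3 = 0)
44*K + ((-45 - 8) + 1) = 44*0 + ((-45 - 8) + 1) = 0 + (-53 + 1) = 0 - 52 = -52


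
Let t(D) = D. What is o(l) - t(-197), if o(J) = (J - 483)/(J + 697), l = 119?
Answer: 40097/204 ≈ 196.55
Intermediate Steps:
o(J) = (-483 + J)/(697 + J)
o(l) - t(-197) = (-483 + 119)/(697 + 119) - 1*(-197) = -364/816 + 197 = (1/816)*(-364) + 197 = -91/204 + 197 = 40097/204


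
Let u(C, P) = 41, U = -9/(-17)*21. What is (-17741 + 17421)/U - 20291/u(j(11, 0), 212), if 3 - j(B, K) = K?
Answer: -4058039/7749 ≈ -523.69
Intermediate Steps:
j(B, K) = 3 - K
U = 189/17 (U = -9*(-1/17)*21 = (9/17)*21 = 189/17 ≈ 11.118)
(-17741 + 17421)/U - 20291/u(j(11, 0), 212) = (-17741 + 17421)/(189/17) - 20291/41 = -320*17/189 - 20291*1/41 = -5440/189 - 20291/41 = -4058039/7749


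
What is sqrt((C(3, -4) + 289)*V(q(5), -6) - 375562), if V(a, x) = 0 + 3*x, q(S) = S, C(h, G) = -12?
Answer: 2*I*sqrt(95137) ≈ 616.89*I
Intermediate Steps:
V(a, x) = 3*x
sqrt((C(3, -4) + 289)*V(q(5), -6) - 375562) = sqrt((-12 + 289)*(3*(-6)) - 375562) = sqrt(277*(-18) - 375562) = sqrt(-4986 - 375562) = sqrt(-380548) = 2*I*sqrt(95137)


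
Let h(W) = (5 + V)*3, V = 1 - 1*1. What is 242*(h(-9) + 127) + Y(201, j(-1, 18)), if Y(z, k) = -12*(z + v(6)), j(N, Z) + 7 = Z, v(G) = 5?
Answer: 31892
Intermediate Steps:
j(N, Z) = -7 + Z
V = 0 (V = 1 - 1 = 0)
Y(z, k) = -60 - 12*z (Y(z, k) = -12*(z + 5) = -12*(5 + z) = -60 - 12*z)
h(W) = 15 (h(W) = (5 + 0)*3 = 5*3 = 15)
242*(h(-9) + 127) + Y(201, j(-1, 18)) = 242*(15 + 127) + (-60 - 12*201) = 242*142 + (-60 - 2412) = 34364 - 2472 = 31892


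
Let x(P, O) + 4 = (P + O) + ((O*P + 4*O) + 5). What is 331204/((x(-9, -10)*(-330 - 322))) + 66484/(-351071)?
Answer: -29415810415/1831186336 ≈ -16.064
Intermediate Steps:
x(P, O) = 1 + P + 5*O + O*P (x(P, O) = -4 + ((P + O) + ((O*P + 4*O) + 5)) = -4 + ((O + P) + ((4*O + O*P) + 5)) = -4 + ((O + P) + (5 + 4*O + O*P)) = -4 + (5 + P + 5*O + O*P) = 1 + P + 5*O + O*P)
331204/((x(-9, -10)*(-330 - 322))) + 66484/(-351071) = 331204/(((1 - 9 + 5*(-10) - 10*(-9))*(-330 - 322))) + 66484/(-351071) = 331204/(((1 - 9 - 50 + 90)*(-652))) + 66484*(-1/351071) = 331204/((32*(-652))) - 66484/351071 = 331204/(-20864) - 66484/351071 = 331204*(-1/20864) - 66484/351071 = -82801/5216 - 66484/351071 = -29415810415/1831186336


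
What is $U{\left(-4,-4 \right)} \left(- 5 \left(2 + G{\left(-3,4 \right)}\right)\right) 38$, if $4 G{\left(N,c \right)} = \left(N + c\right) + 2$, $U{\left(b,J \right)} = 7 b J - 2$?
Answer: $-57475$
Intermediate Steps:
$U{\left(b,J \right)} = -2 + 7 J b$ ($U{\left(b,J \right)} = 7 J b - 2 = -2 + 7 J b$)
$G{\left(N,c \right)} = \frac{1}{2} + \frac{N}{4} + \frac{c}{4}$ ($G{\left(N,c \right)} = \frac{\left(N + c\right) + 2}{4} = \frac{2 + N + c}{4} = \frac{1}{2} + \frac{N}{4} + \frac{c}{4}$)
$U{\left(-4,-4 \right)} \left(- 5 \left(2 + G{\left(-3,4 \right)}\right)\right) 38 = \left(-2 + 7 \left(-4\right) \left(-4\right)\right) \left(- 5 \left(2 + \left(\frac{1}{2} + \frac{1}{4} \left(-3\right) + \frac{1}{4} \cdot 4\right)\right)\right) 38 = \left(-2 + 112\right) \left(- 5 \left(2 + \left(\frac{1}{2} - \frac{3}{4} + 1\right)\right)\right) 38 = 110 \left(- 5 \left(2 + \frac{3}{4}\right)\right) 38 = 110 \left(\left(-5\right) \frac{11}{4}\right) 38 = 110 \left(- \frac{55}{4}\right) 38 = \left(- \frac{3025}{2}\right) 38 = -57475$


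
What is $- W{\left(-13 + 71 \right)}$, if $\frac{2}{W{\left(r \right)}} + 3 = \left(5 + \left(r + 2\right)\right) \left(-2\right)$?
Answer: $\frac{2}{133} \approx 0.015038$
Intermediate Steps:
$W{\left(r \right)} = \frac{2}{-17 - 2 r}$ ($W{\left(r \right)} = \frac{2}{-3 + \left(5 + \left(r + 2\right)\right) \left(-2\right)} = \frac{2}{-3 + \left(5 + \left(2 + r\right)\right) \left(-2\right)} = \frac{2}{-3 + \left(7 + r\right) \left(-2\right)} = \frac{2}{-3 - \left(14 + 2 r\right)} = \frac{2}{-17 - 2 r}$)
$- W{\left(-13 + 71 \right)} = - \frac{-2}{17 + 2 \left(-13 + 71\right)} = - \frac{-2}{17 + 2 \cdot 58} = - \frac{-2}{17 + 116} = - \frac{-2}{133} = \left(-1\right) \left(- \frac{2}{133}\right) = \frac{2}{133}$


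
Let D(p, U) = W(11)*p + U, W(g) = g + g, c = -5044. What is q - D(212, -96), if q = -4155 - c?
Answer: -3679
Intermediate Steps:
W(g) = 2*g
D(p, U) = U + 22*p (D(p, U) = (2*11)*p + U = 22*p + U = U + 22*p)
q = 889 (q = -4155 - 1*(-5044) = -4155 + 5044 = 889)
q - D(212, -96) = 889 - (-96 + 22*212) = 889 - (-96 + 4664) = 889 - 1*4568 = 889 - 4568 = -3679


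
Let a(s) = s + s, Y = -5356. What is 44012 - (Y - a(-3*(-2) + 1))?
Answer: 49382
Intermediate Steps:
a(s) = 2*s
44012 - (Y - a(-3*(-2) + 1)) = 44012 - (-5356 - 2*(-3*(-2) + 1)) = 44012 - (-5356 - 2*(6 + 1)) = 44012 - (-5356 - 2*7) = 44012 - (-5356 - 1*14) = 44012 - (-5356 - 14) = 44012 - 1*(-5370) = 44012 + 5370 = 49382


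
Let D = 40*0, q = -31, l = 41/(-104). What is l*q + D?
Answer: 1271/104 ≈ 12.221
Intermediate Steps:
l = -41/104 (l = 41*(-1/104) = -41/104 ≈ -0.39423)
D = 0
l*q + D = -41/104*(-31) + 0 = 1271/104 + 0 = 1271/104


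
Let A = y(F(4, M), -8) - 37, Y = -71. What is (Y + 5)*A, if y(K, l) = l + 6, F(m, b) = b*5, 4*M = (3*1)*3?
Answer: 2574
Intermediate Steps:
M = 9/4 (M = ((3*1)*3)/4 = (3*3)/4 = (¼)*9 = 9/4 ≈ 2.2500)
F(m, b) = 5*b
y(K, l) = 6 + l
A = -39 (A = (6 - 8) - 37 = -2 - 37 = -39)
(Y + 5)*A = (-71 + 5)*(-39) = -66*(-39) = 2574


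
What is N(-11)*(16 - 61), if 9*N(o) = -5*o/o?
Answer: 25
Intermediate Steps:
N(o) = -5/9 (N(o) = (-5*o/o)/9 = (-5*1)/9 = (⅑)*(-5) = -5/9)
N(-11)*(16 - 61) = -5*(16 - 61)/9 = -5/9*(-45) = 25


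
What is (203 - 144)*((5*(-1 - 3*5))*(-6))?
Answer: 28320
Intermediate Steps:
(203 - 144)*((5*(-1 - 3*5))*(-6)) = 59*((5*(-1 - 15))*(-6)) = 59*((5*(-16))*(-6)) = 59*(-80*(-6)) = 59*480 = 28320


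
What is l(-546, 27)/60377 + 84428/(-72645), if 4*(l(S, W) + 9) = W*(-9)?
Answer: -20410305379/17544348660 ≈ -1.1634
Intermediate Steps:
l(S, W) = -9 - 9*W/4 (l(S, W) = -9 + (W*(-9))/4 = -9 + (-9*W)/4 = -9 - 9*W/4)
l(-546, 27)/60377 + 84428/(-72645) = (-9 - 9/4*27)/60377 + 84428/(-72645) = (-9 - 243/4)*(1/60377) + 84428*(-1/72645) = -279/4*1/60377 - 84428/72645 = -279/241508 - 84428/72645 = -20410305379/17544348660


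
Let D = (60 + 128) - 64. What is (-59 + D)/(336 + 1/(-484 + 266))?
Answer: 14170/73247 ≈ 0.19345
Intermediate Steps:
D = 124 (D = 188 - 64 = 124)
(-59 + D)/(336 + 1/(-484 + 266)) = (-59 + 124)/(336 + 1/(-484 + 266)) = 65/(336 + 1/(-218)) = 65/(336 - 1/218) = 65/(73247/218) = 65*(218/73247) = 14170/73247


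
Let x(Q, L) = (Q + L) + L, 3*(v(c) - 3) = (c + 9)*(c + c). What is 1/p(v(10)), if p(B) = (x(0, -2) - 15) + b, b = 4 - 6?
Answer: -1/21 ≈ -0.047619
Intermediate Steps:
v(c) = 3 + 2*c*(9 + c)/3 (v(c) = 3 + ((c + 9)*(c + c))/3 = 3 + ((9 + c)*(2*c))/3 = 3 + (2*c*(9 + c))/3 = 3 + 2*c*(9 + c)/3)
x(Q, L) = Q + 2*L (x(Q, L) = (L + Q) + L = Q + 2*L)
b = -2
p(B) = -21 (p(B) = ((0 + 2*(-2)) - 15) - 2 = ((0 - 4) - 15) - 2 = (-4 - 15) - 2 = -19 - 2 = -21)
1/p(v(10)) = 1/(-21) = -1/21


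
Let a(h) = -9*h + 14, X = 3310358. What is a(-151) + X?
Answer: 3311731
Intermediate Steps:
a(h) = 14 - 9*h
a(-151) + X = (14 - 9*(-151)) + 3310358 = (14 + 1359) + 3310358 = 1373 + 3310358 = 3311731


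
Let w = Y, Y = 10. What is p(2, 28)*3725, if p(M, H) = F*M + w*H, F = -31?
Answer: 812050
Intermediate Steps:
w = 10
p(M, H) = -31*M + 10*H
p(2, 28)*3725 = (-31*2 + 10*28)*3725 = (-62 + 280)*3725 = 218*3725 = 812050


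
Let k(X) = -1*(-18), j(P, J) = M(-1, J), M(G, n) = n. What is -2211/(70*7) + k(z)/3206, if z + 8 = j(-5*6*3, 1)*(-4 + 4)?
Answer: -505689/112210 ≈ -4.5066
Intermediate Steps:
j(P, J) = J
z = -8 (z = -8 + 1*(-4 + 4) = -8 + 1*0 = -8 + 0 = -8)
k(X) = 18
-2211/(70*7) + k(z)/3206 = -2211/(70*7) + 18/3206 = -2211/490 + 18*(1/3206) = -2211*1/490 + 9/1603 = -2211/490 + 9/1603 = -505689/112210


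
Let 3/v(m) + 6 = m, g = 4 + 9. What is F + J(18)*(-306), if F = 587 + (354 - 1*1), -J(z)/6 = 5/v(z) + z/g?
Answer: 522628/13 ≈ 40202.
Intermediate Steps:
g = 13
v(m) = 3/(-6 + m)
J(z) = 60 - 136*z/13 (J(z) = -6*(5/((3/(-6 + z))) + z/13) = -6*(5*(-2 + z/3) + z*(1/13)) = -6*((-10 + 5*z/3) + z/13) = -6*(-10 + 68*z/39) = 60 - 136*z/13)
F = 940 (F = 587 + (354 - 1) = 587 + 353 = 940)
F + J(18)*(-306) = 940 + (60 - 136/13*18)*(-306) = 940 + (60 - 2448/13)*(-306) = 940 - 1668/13*(-306) = 940 + 510408/13 = 522628/13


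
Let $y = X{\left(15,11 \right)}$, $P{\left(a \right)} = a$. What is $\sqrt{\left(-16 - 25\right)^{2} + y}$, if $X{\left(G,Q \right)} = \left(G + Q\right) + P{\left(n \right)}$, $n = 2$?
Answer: $\sqrt{1709} \approx 41.34$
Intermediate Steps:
$X{\left(G,Q \right)} = 2 + G + Q$ ($X{\left(G,Q \right)} = \left(G + Q\right) + 2 = 2 + G + Q$)
$y = 28$ ($y = 2 + 15 + 11 = 28$)
$\sqrt{\left(-16 - 25\right)^{2} + y} = \sqrt{\left(-16 - 25\right)^{2} + 28} = \sqrt{\left(-41\right)^{2} + 28} = \sqrt{1681 + 28} = \sqrt{1709}$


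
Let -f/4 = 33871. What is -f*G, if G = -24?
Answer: -3251616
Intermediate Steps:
f = -135484 (f = -4*33871 = -135484)
-f*G = -(-135484)*(-24) = -1*3251616 = -3251616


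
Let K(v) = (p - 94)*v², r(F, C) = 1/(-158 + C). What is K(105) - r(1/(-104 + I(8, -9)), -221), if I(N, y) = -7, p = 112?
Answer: 75212551/379 ≈ 1.9845e+5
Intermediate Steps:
K(v) = 18*v² (K(v) = (112 - 94)*v² = 18*v²)
K(105) - r(1/(-104 + I(8, -9)), -221) = 18*105² - 1/(-158 - 221) = 18*11025 - 1/(-379) = 198450 - 1*(-1/379) = 198450 + 1/379 = 75212551/379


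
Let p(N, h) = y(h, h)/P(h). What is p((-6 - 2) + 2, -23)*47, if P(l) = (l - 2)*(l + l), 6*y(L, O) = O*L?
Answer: 1081/300 ≈ 3.6033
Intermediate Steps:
y(L, O) = L*O/6 (y(L, O) = (O*L)/6 = (L*O)/6 = L*O/6)
P(l) = 2*l*(-2 + l) (P(l) = (-2 + l)*(2*l) = 2*l*(-2 + l))
p(N, h) = h/(12*(-2 + h)) (p(N, h) = (h*h/6)/((2*h*(-2 + h))) = (h**2/6)*(1/(2*h*(-2 + h))) = h/(12*(-2 + h)))
p((-6 - 2) + 2, -23)*47 = ((1/12)*(-23)/(-2 - 23))*47 = ((1/12)*(-23)/(-25))*47 = ((1/12)*(-23)*(-1/25))*47 = (23/300)*47 = 1081/300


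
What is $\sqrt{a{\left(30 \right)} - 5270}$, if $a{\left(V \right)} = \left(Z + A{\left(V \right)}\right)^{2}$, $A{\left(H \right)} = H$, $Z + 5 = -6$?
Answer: $i \sqrt{4909} \approx 70.064 i$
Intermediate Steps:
$Z = -11$ ($Z = -5 - 6 = -11$)
$a{\left(V \right)} = \left(-11 + V\right)^{2}$
$\sqrt{a{\left(30 \right)} - 5270} = \sqrt{\left(-11 + 30\right)^{2} - 5270} = \sqrt{19^{2} - 5270} = \sqrt{361 - 5270} = \sqrt{-4909} = i \sqrt{4909}$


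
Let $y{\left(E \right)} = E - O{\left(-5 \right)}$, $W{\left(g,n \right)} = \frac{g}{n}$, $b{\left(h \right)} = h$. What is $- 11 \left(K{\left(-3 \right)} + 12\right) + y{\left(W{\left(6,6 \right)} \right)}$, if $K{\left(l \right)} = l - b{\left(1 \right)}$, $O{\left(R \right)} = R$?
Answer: $-82$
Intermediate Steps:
$K{\left(l \right)} = -1 + l$ ($K{\left(l \right)} = l - 1 = -1 + l$)
$y{\left(E \right)} = 5 + E$ ($y{\left(E \right)} = E - -5 = E + 5 = 5 + E$)
$- 11 \left(K{\left(-3 \right)} + 12\right) + y{\left(W{\left(6,6 \right)} \right)} = - 11 \left(\left(-1 - 3\right) + 12\right) + \left(5 + \frac{6}{6}\right) = - 11 \left(-4 + 12\right) + \left(5 + 6 \cdot \frac{1}{6}\right) = \left(-11\right) 8 + \left(5 + 1\right) = -88 + 6 = -82$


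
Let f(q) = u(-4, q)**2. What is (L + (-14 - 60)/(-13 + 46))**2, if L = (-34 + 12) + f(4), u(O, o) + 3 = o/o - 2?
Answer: 73984/1089 ≈ 67.938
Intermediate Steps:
u(O, o) = -4 (u(O, o) = -3 + (o/o - 2) = -3 + (1 - 2) = -3 - 1 = -4)
f(q) = 16 (f(q) = (-4)**2 = 16)
L = -6 (L = (-34 + 12) + 16 = -22 + 16 = -6)
(L + (-14 - 60)/(-13 + 46))**2 = (-6 + (-14 - 60)/(-13 + 46))**2 = (-6 - 74/33)**2 = (-272/33)**2 = 73984/1089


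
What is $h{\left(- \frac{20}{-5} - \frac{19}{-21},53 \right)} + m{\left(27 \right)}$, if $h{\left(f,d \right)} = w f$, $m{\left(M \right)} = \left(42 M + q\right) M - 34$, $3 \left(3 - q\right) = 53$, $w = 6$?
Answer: $\frac{211522}{7} \approx 30217.0$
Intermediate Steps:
$q = - \frac{44}{3}$ ($q = 3 - \frac{53}{3} = - \frac{44}{3} \approx -14.667$)
$m{\left(M \right)} = -34 + M \left(- \frac{44}{3} + 42 M\right)$ ($m{\left(M \right)} = \left(42 M - \frac{44}{3}\right) M - 34 = \left(- \frac{44}{3} + 42 M\right) M - 34 = M \left(- \frac{44}{3} + 42 M\right) - 34 = -34 + M \left(- \frac{44}{3} + 42 M\right)$)
$h{\left(f,d \right)} = 6 f$
$h{\left(- \frac{20}{-5} - \frac{19}{-21},53 \right)} + m{\left(27 \right)} = 6 \left(- \frac{20}{-5} - \frac{19}{-21}\right) - \left(430 - 30618\right) = 6 \left(\left(-20\right) \left(- \frac{1}{5}\right) - - \frac{19}{21}\right) - -30188 = 6 \left(4 + \frac{19}{21}\right) - -30188 = 6 \cdot \frac{103}{21} + 30188 = \frac{206}{7} + 30188 = \frac{211522}{7}$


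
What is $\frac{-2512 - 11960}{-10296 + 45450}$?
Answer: $- \frac{268}{651} \approx -0.41167$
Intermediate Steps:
$\frac{-2512 - 11960}{-10296 + 45450} = - \frac{14472}{35154} = \left(-14472\right) \frac{1}{35154} = - \frac{268}{651}$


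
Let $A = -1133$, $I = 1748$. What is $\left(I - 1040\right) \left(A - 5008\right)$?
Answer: $-4347828$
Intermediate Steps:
$\left(I - 1040\right) \left(A - 5008\right) = \left(1748 - 1040\right) \left(-1133 - 5008\right) = 708 \left(-6141\right) = -4347828$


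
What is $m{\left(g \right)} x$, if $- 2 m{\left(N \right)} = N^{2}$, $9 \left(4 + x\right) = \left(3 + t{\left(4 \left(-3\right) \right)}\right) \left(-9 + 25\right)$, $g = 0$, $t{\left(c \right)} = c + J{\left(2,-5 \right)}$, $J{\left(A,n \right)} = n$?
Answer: $0$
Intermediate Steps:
$t{\left(c \right)} = -5 + c$ ($t{\left(c \right)} = c - 5 = -5 + c$)
$x = - \frac{260}{9}$ ($x = -4 + \frac{\left(3 + \left(-5 + 4 \left(-3\right)\right)\right) \left(-9 + 25\right)}{9} = -4 + \frac{\left(3 - 17\right) 16}{9} = -4 + \frac{\left(-14\right) 16}{9} = -4 + \frac{1}{9} \left(-224\right) = -4 - \frac{224}{9} = - \frac{260}{9} \approx -28.889$)
$m{\left(N \right)} = - \frac{N^{2}}{2}$
$m{\left(g \right)} x = - \frac{0^{2}}{2} \left(- \frac{260}{9}\right) = \left(- \frac{1}{2}\right) 0 \left(- \frac{260}{9}\right) = 0 \left(- \frac{260}{9}\right) = 0$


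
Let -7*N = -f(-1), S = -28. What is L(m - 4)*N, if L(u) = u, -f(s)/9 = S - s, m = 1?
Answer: -729/7 ≈ -104.14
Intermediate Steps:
f(s) = 252 + 9*s (f(s) = -9*(-28 - s) = 252 + 9*s)
N = 243/7 (N = -(-1)*(252 + 9*(-1))/7 = -(-1)*(252 - 9)/7 = -(-1)*243/7 = -1/7*(-243) = 243/7 ≈ 34.714)
L(m - 4)*N = (1 - 4)*(243/7) = -3*243/7 = -729/7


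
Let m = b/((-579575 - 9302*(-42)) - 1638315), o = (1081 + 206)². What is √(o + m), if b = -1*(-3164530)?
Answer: √1382520799135406926/913603 ≈ 1287.0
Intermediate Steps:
b = 3164530
o = 1656369 (o = 1287² = 1656369)
m = -1582265/913603 (m = 3164530/((-579575 - 9302*(-42)) - 1638315) = 3164530/((-579575 + 390684) - 1638315) = 3164530/(-188891 - 1638315) = 3164530/(-1827206) = 3164530*(-1/1827206) = -1582265/913603 ≈ -1.7319)
√(o + m) = √(1656369 - 1582265/913603) = √(1513262105242/913603) = √1382520799135406926/913603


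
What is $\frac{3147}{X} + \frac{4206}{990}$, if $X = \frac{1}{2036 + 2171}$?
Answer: $\frac{2184506486}{165} \approx 1.3239 \cdot 10^{7}$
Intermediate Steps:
$X = \frac{1}{4207} \approx 0.0002377$
$\frac{3147}{X} + \frac{4206}{990} = 3147 \frac{1}{\frac{1}{4207}} + \frac{4206}{990} = 3147 \cdot 4207 + 4206 \cdot \frac{1}{990} = 13239429 + \frac{701}{165} = \frac{2184506486}{165}$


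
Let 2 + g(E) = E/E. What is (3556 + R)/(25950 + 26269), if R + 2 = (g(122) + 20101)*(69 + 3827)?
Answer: 78313154/52219 ≈ 1499.7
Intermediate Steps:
g(E) = -1 (g(E) = -2 + E/E = -2 + 1 = -1)
R = 78309598 (R = -2 + (-1 + 20101)*(69 + 3827) = -2 + 20100*3896 = -2 + 78309600 = 78309598)
(3556 + R)/(25950 + 26269) = (3556 + 78309598)/(25950 + 26269) = 78313154/52219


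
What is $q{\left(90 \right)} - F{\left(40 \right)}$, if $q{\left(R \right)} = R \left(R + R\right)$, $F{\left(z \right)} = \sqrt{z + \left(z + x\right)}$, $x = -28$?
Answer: $16200 - 2 \sqrt{13} \approx 16193.0$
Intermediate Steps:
$F{\left(z \right)} = \sqrt{-28 + 2 z}$ ($F{\left(z \right)} = \sqrt{z + \left(z - 28\right)} = \sqrt{z + \left(-28 + z\right)} = \sqrt{-28 + 2 z}$)
$q{\left(R \right)} = 2 R^{2}$ ($q{\left(R \right)} = R 2 R = 2 R^{2}$)
$q{\left(90 \right)} - F{\left(40 \right)} = 2 \cdot 90^{2} - \sqrt{-28 + 2 \cdot 40} = 2 \cdot 8100 - \sqrt{-28 + 80} = 16200 - \sqrt{52} = 16200 - 2 \sqrt{13}$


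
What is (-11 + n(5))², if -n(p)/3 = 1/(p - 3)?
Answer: 625/4 ≈ 156.25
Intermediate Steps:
n(p) = -3/(-3 + p) (n(p) = -3/(p - 3) = -3/(-3 + p))
(-11 + n(5))² = (-11 - 3/(-3 + 5))² = (-11 - 3/2)² = (-25/2)² = 625/4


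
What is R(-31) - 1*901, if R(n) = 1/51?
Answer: -45950/51 ≈ -900.98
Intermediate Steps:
R(n) = 1/51
R(-31) - 1*901 = 1/51 - 1*901 = 1/51 - 901 = -45950/51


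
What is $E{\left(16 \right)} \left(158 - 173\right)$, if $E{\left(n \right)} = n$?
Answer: $-240$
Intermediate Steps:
$E{\left(16 \right)} \left(158 - 173\right) = 16 \left(158 - 173\right) = 16 \left(-15\right) = -240$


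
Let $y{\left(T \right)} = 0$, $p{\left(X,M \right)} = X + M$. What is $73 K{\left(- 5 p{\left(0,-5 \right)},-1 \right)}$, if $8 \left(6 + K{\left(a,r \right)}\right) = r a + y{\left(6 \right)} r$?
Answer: $- \frac{5329}{8} \approx -666.13$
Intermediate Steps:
$p{\left(X,M \right)} = M + X$
$K{\left(a,r \right)} = -6 + \frac{a r}{8}$ ($K{\left(a,r \right)} = -6 + \frac{r a + 0 r}{8} = -6 + \frac{a r + 0}{8} = -6 + \frac{a r}{8}$)
$73 K{\left(- 5 p{\left(0,-5 \right)},-1 \right)} = 73 \left(-6 + \frac{1}{8} \left(- 5 \left(-5 + 0\right)\right) \left(-1\right)\right) = 73 \left(-6 + \frac{1}{8} \left(\left(-5\right) \left(-5\right)\right) \left(-1\right)\right) = 73 \left(-6 + \frac{1}{8} \cdot 25 \left(-1\right)\right) = 73 \left(-6 - \frac{25}{8}\right) = 73 \left(- \frac{73}{8}\right) = - \frac{5329}{8}$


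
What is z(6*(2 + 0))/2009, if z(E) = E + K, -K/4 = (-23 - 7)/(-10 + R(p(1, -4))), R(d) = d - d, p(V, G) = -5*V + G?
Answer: 0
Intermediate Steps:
p(V, G) = G - 5*V
R(d) = 0
K = -12 (K = -4*(-23 - 7)/(-10 + 0) = -(-120)/(-10) = -(-120)*(-1)/10 = -4*3 = -12)
z(E) = -12 + E (z(E) = E - 12 = -12 + E)
z(6*(2 + 0))/2009 = (-12 + 6*(2 + 0))/2009 = (-12 + 6*2)*(1/2009) = (-12 + 12)*(1/2009) = 0*(1/2009) = 0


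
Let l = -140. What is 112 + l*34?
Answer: -4648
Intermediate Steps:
112 + l*34 = 112 - 140*34 = 112 - 4760 = -4648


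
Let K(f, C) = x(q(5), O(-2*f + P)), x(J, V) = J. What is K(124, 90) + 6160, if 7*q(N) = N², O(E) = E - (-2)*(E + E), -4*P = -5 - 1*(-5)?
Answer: 43145/7 ≈ 6163.6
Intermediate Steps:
P = 0 (P = -(-5 - 1*(-5))/4 = -(-5 + 5)/4 = -¼*0 = 0)
O(E) = 5*E (O(E) = E - (-2)*2*E = E - (-4)*E = E + 4*E = 5*E)
q(N) = N²/7
K(f, C) = 25/7 (K(f, C) = (⅐)*5² = (⅐)*25 = 25/7)
K(124, 90) + 6160 = 25/7 + 6160 = 43145/7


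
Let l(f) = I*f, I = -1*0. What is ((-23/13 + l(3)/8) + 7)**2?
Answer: 4624/169 ≈ 27.361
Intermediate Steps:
I = 0
l(f) = 0 (l(f) = 0*f = 0)
((-23/13 + l(3)/8) + 7)**2 = ((-23/13 + 0/8) + 7)**2 = ((-23*1/13 + 0*(1/8)) + 7)**2 = ((-23/13 + 0) + 7)**2 = (-23/13 + 7)**2 = (68/13)**2 = 4624/169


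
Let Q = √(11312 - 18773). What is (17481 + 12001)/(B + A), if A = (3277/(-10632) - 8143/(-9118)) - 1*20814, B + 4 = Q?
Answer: -1441958845029696183363024/1018193226698318242508305 - 207800848642476081024*I*√829/1018193226698318242508305 ≈ -1.4162 - 0.0058762*I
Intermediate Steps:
Q = 3*I*√829 (Q = √(-7461) = 3*I*√829 ≈ 86.377*I)
B = -4 + 3*I*√829 ≈ -4.0 + 86.377*I
A = -1008853040087/48471288 (A = (3277*(-1/10632) - 8143*(-1/9118)) - 20814 = (-3277/10632 + 8143/9118) - 20814 = 28348345/48471288 - 20814 = -1008853040087/48471288 ≈ -20813.)
(17481 + 12001)/(B + A) = (17481 + 12001)/((-4 + 3*I*√829) - 1008853040087/48471288) = 29482/(-1009046925239/48471288 + 3*I*√829)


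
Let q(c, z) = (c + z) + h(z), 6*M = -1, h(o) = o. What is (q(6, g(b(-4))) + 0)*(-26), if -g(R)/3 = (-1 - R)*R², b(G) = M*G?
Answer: -2444/9 ≈ -271.56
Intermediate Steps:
M = -⅙ (M = (⅙)*(-1) = -⅙ ≈ -0.16667)
b(G) = -G/6
g(R) = -3*R²*(-1 - R) (g(R) = -3*(-1 - R)*R² = -3*R²*(-1 - R))
q(c, z) = c + 2*z (q(c, z) = (c + z) + z = c + 2*z)
(q(6, g(b(-4))) + 0)*(-26) = ((6 + 2*(3*(-⅙*(-4))²*(1 - ⅙*(-4)))) + 0)*(-26) = ((6 + 2*(3*(⅔)²*(1 + ⅔))) + 0)*(-26) = ((6 + 2*(3*(4/9)*(5/3))) + 0)*(-26) = ((6 + 2*(20/9)) + 0)*(-26) = ((6 + 40/9) + 0)*(-26) = (94/9 + 0)*(-26) = (94/9)*(-26) = -2444/9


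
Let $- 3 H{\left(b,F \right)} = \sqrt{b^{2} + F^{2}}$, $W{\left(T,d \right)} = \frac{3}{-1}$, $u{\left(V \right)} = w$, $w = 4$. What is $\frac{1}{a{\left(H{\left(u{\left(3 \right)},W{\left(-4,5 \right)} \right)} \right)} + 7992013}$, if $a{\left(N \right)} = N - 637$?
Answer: $\frac{3}{23974123} \approx 1.2513 \cdot 10^{-7}$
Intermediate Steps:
$u{\left(V \right)} = 4$
$W{\left(T,d \right)} = -3$ ($W{\left(T,d \right)} = 3 \left(-1\right) = -3$)
$H{\left(b,F \right)} = - \frac{\sqrt{F^{2} + b^{2}}}{3}$ ($H{\left(b,F \right)} = - \frac{\sqrt{b^{2} + F^{2}}}{3} = - \frac{\sqrt{F^{2} + b^{2}}}{3}$)
$a{\left(N \right)} = -637 + N$
$\frac{1}{a{\left(H{\left(u{\left(3 \right)},W{\left(-4,5 \right)} \right)} \right)} + 7992013} = \frac{1}{\left(-637 - \frac{\sqrt{\left(-3\right)^{2} + 4^{2}}}{3}\right) + 7992013} = \frac{1}{\left(-637 - \frac{\sqrt{9 + 16}}{3}\right) + 7992013} = \frac{1}{\left(-637 - \frac{\sqrt{25}}{3}\right) + 7992013} = \frac{1}{\left(-637 - \frac{5}{3}\right) + 7992013} = \frac{1}{- \frac{1916}{3} + 7992013} = \frac{1}{\frac{23974123}{3}} = \frac{3}{23974123}$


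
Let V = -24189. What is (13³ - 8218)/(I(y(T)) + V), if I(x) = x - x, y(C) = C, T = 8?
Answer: 2007/8063 ≈ 0.24891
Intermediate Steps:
I(x) = 0
(13³ - 8218)/(I(y(T)) + V) = (13³ - 8218)/(0 - 24189) = (2197 - 8218)/(-24189) = -6021*(-1/24189) = 2007/8063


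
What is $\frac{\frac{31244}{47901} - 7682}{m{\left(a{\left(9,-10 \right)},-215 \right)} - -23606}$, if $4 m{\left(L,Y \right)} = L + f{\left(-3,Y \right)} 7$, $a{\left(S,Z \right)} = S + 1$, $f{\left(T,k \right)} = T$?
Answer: $- \frac{1471776952}{4522477113} \approx -0.32544$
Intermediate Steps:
$a{\left(S,Z \right)} = 1 + S$
$m{\left(L,Y \right)} = - \frac{21}{4} + \frac{L}{4}$ ($m{\left(L,Y \right)} = \frac{L - 21}{4} = \frac{-21 + L}{4} = - \frac{21}{4} + \frac{L}{4}$)
$\frac{\frac{31244}{47901} - 7682}{m{\left(a{\left(9,-10 \right)},-215 \right)} - -23606} = \frac{\frac{31244}{47901} - 7682}{\left(- \frac{21}{4} + \frac{1 + 9}{4}\right) - -23606} = \frac{31244 \cdot \frac{1}{47901} - 7682}{\left(- \frac{21}{4} + \frac{1}{4} \cdot 10\right) + 23606} = \frac{\frac{31244}{47901} - 7682}{\left(- \frac{21}{4} + \frac{5}{2}\right) + 23606} = - \frac{367944238}{47901 \left(- \frac{11}{4} + 23606\right)} = - \frac{367944238}{47901 \cdot \frac{94413}{4}} = \left(- \frac{367944238}{47901}\right) \frac{4}{94413} = - \frac{1471776952}{4522477113}$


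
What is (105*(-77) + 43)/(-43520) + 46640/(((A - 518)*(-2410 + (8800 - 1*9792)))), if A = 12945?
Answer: 4969986451/27057058560 ≈ 0.18369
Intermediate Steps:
(105*(-77) + 43)/(-43520) + 46640/(((A - 518)*(-2410 + (8800 - 1*9792)))) = (105*(-77) + 43)/(-43520) + 46640/(((12945 - 518)*(-2410 + (8800 - 1*9792)))) = (-8085 + 43)*(-1/43520) + 46640/((12427*(-2410 + (8800 - 9792)))) = -8042*(-1/43520) + 46640/((12427*(-2410 - 992))) = 4021/21760 + 46640/((12427*(-3402))) = 4021/21760 + 46640/(-42276654) = 4021/21760 + 46640*(-1/42276654) = 4021/21760 - 23320/21138327 = 4969986451/27057058560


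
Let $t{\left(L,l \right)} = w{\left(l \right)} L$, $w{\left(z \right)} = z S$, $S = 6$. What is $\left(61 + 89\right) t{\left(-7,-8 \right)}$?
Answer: $50400$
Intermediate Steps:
$w{\left(z \right)} = 6 z$ ($w{\left(z \right)} = z 6 = 6 z$)
$t{\left(L,l \right)} = 6 L l$ ($t{\left(L,l \right)} = 6 l L = 6 L l$)
$\left(61 + 89\right) t{\left(-7,-8 \right)} = \left(61 + 89\right) 6 \left(-7\right) \left(-8\right) = 150 \cdot 336 = 50400$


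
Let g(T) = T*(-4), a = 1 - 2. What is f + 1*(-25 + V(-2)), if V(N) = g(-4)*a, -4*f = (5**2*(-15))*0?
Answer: -41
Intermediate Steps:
a = -1
g(T) = -4*T
f = 0 (f = -5**2*(-15)*0/4 = -25*(-15)*0/4 = -(-375)*0/4 = -1/4*0 = 0)
V(N) = -16 (V(N) = -4*(-4)*(-1) = 16*(-1) = -16)
f + 1*(-25 + V(-2)) = 0 + 1*(-25 - 16) = 0 + 1*(-41) = 0 - 41 = -41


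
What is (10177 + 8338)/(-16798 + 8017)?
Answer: -18515/8781 ≈ -2.1085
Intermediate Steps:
(10177 + 8338)/(-16798 + 8017) = 18515/(-8781) = 18515*(-1/8781) = -18515/8781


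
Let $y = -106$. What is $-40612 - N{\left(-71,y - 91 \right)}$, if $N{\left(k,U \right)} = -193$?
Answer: $-40419$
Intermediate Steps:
$-40612 - N{\left(-71,y - 91 \right)} = -40612 - -193 = -40612 + 193 = -40419$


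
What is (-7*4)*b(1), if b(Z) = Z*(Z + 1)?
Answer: -56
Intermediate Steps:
b(Z) = Z*(1 + Z)
(-7*4)*b(1) = (-7*4)*(1*(1 + 1)) = -28*2 = -56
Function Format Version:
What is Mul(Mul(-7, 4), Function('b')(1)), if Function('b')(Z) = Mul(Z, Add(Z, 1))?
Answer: -56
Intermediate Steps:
Function('b')(Z) = Mul(Z, Add(1, Z))
Mul(Mul(-7, 4), Function('b')(1)) = Mul(Mul(-7, 4), Mul(1, Add(1, 1))) = Mul(-28, Mul(1, 2)) = Mul(-28, 2) = -56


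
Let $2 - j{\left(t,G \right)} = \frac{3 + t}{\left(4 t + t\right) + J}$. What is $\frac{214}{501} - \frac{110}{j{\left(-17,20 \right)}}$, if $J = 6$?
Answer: $- \frac{720479}{12024} \approx -59.92$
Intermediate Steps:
$j{\left(t,G \right)} = 2 - \frac{3 + t}{6 + 5 t}$ ($j{\left(t,G \right)} = 2 - \frac{3 + t}{\left(4 t + t\right) + 6} = 2 - \frac{3 + t}{5 t + 6} = 2 - \frac{3 + t}{6 + 5 t}$)
$\frac{214}{501} - \frac{110}{j{\left(-17,20 \right)}} = \frac{214}{501} - \frac{110}{9 \frac{1}{6 + 5 \left(-17\right)} \left(1 - 17\right)} = 214 \cdot \frac{1}{501} - \frac{110}{9 \frac{1}{6 - 85} \left(-16\right)} = \frac{214}{501} - \frac{110}{9 \frac{1}{-79} \left(-16\right)} = \frac{214}{501} - \frac{110}{9 \left(- \frac{1}{79}\right) \left(-16\right)} = \frac{214}{501} - \frac{110}{\frac{144}{79}} = \frac{214}{501} - \frac{4345}{72} = - \frac{720479}{12024}$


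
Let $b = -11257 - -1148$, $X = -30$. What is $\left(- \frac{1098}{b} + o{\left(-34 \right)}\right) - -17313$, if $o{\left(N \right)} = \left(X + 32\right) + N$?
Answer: $\frac{174694727}{10109} \approx 17281.0$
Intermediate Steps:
$o{\left(N \right)} = 2 + N$ ($o{\left(N \right)} = \left(-30 + 32\right) + N = 2 + N$)
$b = -10109$ ($b = -11257 + 1148 = -10109$)
$\left(- \frac{1098}{b} + o{\left(-34 \right)}\right) - -17313 = \left(- \frac{1098}{-10109} + \left(2 - 34\right)\right) - -17313 = \left(\left(-1098\right) \left(- \frac{1}{10109}\right) - 32\right) + 17313 = \left(\frac{1098}{10109} - 32\right) + 17313 = - \frac{322390}{10109} + 17313 = \frac{174694727}{10109}$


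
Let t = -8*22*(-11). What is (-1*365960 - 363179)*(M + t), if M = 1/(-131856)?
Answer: -186129656711885/131856 ≈ -1.4116e+9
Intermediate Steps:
M = -1/131856 ≈ -7.5840e-6
t = 1936 (t = -176*(-11) = 1936)
(-1*365960 - 363179)*(M + t) = (-1*365960 - 363179)*(-1/131856 + 1936) = (-365960 - 363179)*(255273215/131856) = -729139*255273215/131856 = -186129656711885/131856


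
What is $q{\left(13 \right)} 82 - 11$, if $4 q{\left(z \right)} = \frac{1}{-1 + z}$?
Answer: $- \frac{223}{24} \approx -9.2917$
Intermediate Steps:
$q{\left(z \right)} = \frac{1}{4 \left(-1 + z\right)}$
$q{\left(13 \right)} 82 - 11 = \frac{1}{4 \left(-1 + 13\right)} 82 - 11 = \frac{1}{4 \cdot 12} \cdot 82 - 11 = \frac{1}{4} \cdot \frac{1}{12} \cdot 82 - 11 = \frac{1}{48} \cdot 82 - 11 = \frac{41}{24} - 11 = - \frac{223}{24}$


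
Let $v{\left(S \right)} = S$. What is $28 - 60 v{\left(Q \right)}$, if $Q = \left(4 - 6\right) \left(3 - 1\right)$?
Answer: $268$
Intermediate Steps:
$Q = -4$ ($Q = \left(-2\right) 2 = -4$)
$28 - 60 v{\left(Q \right)} = 28 - -240 = 28 + 240 = 268$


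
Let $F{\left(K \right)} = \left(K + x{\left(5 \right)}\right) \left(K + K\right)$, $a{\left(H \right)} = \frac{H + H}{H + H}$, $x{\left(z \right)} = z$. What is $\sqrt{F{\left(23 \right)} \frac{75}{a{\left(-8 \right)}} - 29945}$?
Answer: $\sqrt{66655} \approx 258.18$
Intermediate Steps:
$a{\left(H \right)} = 1$ ($a{\left(H \right)} = \frac{2 H}{2 H} = 2 H \frac{1}{2 H} = 1$)
$F{\left(K \right)} = 2 K \left(5 + K\right)$ ($F{\left(K \right)} = \left(K + 5\right) \left(K + K\right) = \left(5 + K\right) 2 K = 2 K \left(5 + K\right)$)
$\sqrt{F{\left(23 \right)} \frac{75}{a{\left(-8 \right)}} - 29945} = \sqrt{2 \cdot 23 \left(5 + 23\right) \frac{75}{1} - 29945} = \sqrt{2 \cdot 23 \cdot 28 \cdot 75 \cdot 1 - 29945} = \sqrt{1288 \cdot 75 - 29945} = \sqrt{96600 - 29945} = \sqrt{66655}$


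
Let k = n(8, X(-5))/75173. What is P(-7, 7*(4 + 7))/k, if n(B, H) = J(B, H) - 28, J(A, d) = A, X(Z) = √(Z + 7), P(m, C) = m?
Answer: 526211/20 ≈ 26311.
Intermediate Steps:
X(Z) = √(7 + Z)
n(B, H) = -28 + B (n(B, H) = B - 28 = -28 + B)
k = -20/75173 (k = (-28 + 8)/75173 = -20*1/75173 = -20/75173 ≈ -0.00026605)
P(-7, 7*(4 + 7))/k = -7/(-20/75173) = -7*(-75173/20) = 526211/20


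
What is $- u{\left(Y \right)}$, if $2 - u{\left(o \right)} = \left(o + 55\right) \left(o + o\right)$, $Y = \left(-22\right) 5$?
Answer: $12098$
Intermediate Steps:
$Y = -110$
$u{\left(o \right)} = 2 - 2 o \left(55 + o\right)$ ($u{\left(o \right)} = 2 - \left(o + 55\right) \left(o + o\right) = 2 - \left(55 + o\right) 2 o = 2 - 2 o \left(55 + o\right)$)
$- u{\left(Y \right)} = - (2 - -12100 - 2 \left(-110\right)^{2}) = - (2 + 12100 - 24200) = \left(-1\right) \left(-12098\right) = 12098$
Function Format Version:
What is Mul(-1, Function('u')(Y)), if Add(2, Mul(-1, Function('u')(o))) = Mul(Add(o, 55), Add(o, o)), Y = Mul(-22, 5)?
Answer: 12098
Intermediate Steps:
Y = -110
Function('u')(o) = Add(2, Mul(-2, o, Add(55, o))) (Function('u')(o) = Add(2, Mul(-1, Mul(Add(o, 55), Add(o, o)))) = Add(2, Mul(-1, Mul(Add(55, o), Mul(2, o)))) = Add(2, Mul(-1, Mul(2, o, Add(55, o)))) = Add(2, Mul(-2, o, Add(55, o))))
Mul(-1, Function('u')(Y)) = Mul(-1, Add(2, Mul(-110, -110), Mul(-2, Pow(-110, 2)))) = Mul(-1, Add(2, 12100, Mul(-2, 12100))) = Mul(-1, Add(2, 12100, -24200)) = Mul(-1, -12098) = 12098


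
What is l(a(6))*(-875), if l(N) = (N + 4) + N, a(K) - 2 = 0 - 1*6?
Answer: 3500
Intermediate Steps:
a(K) = -4 (a(K) = 2 + (0 - 1*6) = 2 + (0 - 6) = 2 - 6 = -4)
l(N) = 4 + 2*N (l(N) = (4 + N) + N = 4 + 2*N)
l(a(6))*(-875) = (4 + 2*(-4))*(-875) = (4 - 8)*(-875) = -4*(-875) = 3500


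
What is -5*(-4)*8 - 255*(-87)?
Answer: 22345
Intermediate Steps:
-5*(-4)*8 - 255*(-87) = 20*8 + 22185 = 160 + 22185 = 22345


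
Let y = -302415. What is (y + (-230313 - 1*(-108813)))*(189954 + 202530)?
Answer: -166379854860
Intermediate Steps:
(y + (-230313 - 1*(-108813)))*(189954 + 202530) = (-302415 + (-230313 - 1*(-108813)))*(189954 + 202530) = (-302415 + (-230313 + 108813))*392484 = (-302415 - 121500)*392484 = -423915*392484 = -166379854860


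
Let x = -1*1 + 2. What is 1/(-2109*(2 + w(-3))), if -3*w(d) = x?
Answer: -1/3515 ≈ -0.00028449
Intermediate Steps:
x = 1 (x = -1 + 2 = 1)
w(d) = -⅓ (w(d) = -⅓*1 = -⅓)
1/(-2109*(2 + w(-3))) = 1/(-2109*(2 - ⅓)) = 1/(-2109*5/3) = 1/(-3515) = -1/3515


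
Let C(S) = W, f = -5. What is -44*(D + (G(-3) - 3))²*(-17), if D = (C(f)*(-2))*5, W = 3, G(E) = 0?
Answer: 814572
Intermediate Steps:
C(S) = 3
D = -30 (D = (3*(-2))*5 = -6*5 = -30)
-44*(D + (G(-3) - 3))²*(-17) = -44*(-30 + (0 - 3))²*(-17) = -44*(-30 - 3)²*(-17) = -44*(-33)²*(-17) = -44*1089*(-17) = -47916*(-17) = 814572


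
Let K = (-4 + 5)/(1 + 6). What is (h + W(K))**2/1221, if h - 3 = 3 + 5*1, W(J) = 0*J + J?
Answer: 2028/19943 ≈ 0.10169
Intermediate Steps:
K = 1/7 ≈ 0.14286
W(J) = J (W(J) = 0 + J = J)
h = 11 (h = 3 + (3 + 5*1) = 3 + (3 + 5) = 3 + 8 = 11)
(h + W(K))**2/1221 = (11 + 1/7)**2/1221 = (78/7)**2*(1/1221) = (6084/49)*(1/1221) = 2028/19943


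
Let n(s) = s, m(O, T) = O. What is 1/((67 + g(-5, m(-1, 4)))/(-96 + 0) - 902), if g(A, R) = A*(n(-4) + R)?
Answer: -24/21671 ≈ -0.0011075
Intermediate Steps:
g(A, R) = A*(-4 + R)
1/((67 + g(-5, m(-1, 4)))/(-96 + 0) - 902) = 1/((67 - 5*(-4 - 1))/(-96 + 0) - 902) = 1/((67 - 5*(-5))/(-96) - 902) = 1/((67 + 25)*(-1/96) - 902) = 1/(92*(-1/96) - 902) = 1/(-23/24 - 902) = 1/(-21671/24) = -24/21671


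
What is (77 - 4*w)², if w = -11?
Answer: 14641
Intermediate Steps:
(77 - 4*w)² = (77 - 4*(-11))² = (77 + 44)² = 121² = 14641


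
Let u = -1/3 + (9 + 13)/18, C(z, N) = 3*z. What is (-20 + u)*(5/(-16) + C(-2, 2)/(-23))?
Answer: 817/828 ≈ 0.98672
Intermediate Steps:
u = 8/9 (u = -1*⅓ + 22*(1/18) = -⅓ + 11/9 = 8/9 ≈ 0.88889)
(-20 + u)*(5/(-16) + C(-2, 2)/(-23)) = (-20 + 8/9)*(5/(-16) + (3*(-2))/(-23)) = -172*(5*(-1/16) - 6*(-1/23))/9 = -172*(-5/16 + 6/23)/9 = -172/9*(-19/368) = 817/828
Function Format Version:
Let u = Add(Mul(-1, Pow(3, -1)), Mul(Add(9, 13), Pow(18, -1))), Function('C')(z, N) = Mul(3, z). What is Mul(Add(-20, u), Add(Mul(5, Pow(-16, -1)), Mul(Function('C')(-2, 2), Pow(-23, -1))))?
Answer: Rational(817, 828) ≈ 0.98672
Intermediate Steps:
u = Rational(8, 9) (u = Add(Mul(-1, Rational(1, 3)), Mul(22, Rational(1, 18))) = Add(Rational(-1, 3), Rational(11, 9)) = Rational(8, 9) ≈ 0.88889)
Mul(Add(-20, u), Add(Mul(5, Pow(-16, -1)), Mul(Function('C')(-2, 2), Pow(-23, -1)))) = Mul(Add(-20, Rational(8, 9)), Add(Mul(5, Pow(-16, -1)), Mul(Mul(3, -2), Pow(-23, -1)))) = Mul(Rational(-172, 9), Add(Mul(5, Rational(-1, 16)), Mul(-6, Rational(-1, 23)))) = Mul(Rational(-172, 9), Add(Rational(-5, 16), Rational(6, 23))) = Mul(Rational(-172, 9), Rational(-19, 368)) = Rational(817, 828)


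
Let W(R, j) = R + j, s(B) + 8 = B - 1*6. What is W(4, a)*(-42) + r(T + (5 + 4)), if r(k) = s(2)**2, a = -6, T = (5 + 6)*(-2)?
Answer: 228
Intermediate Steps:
T = -22 (T = 11*(-2) = -22)
s(B) = -14 + B (s(B) = -8 + (B - 1*6) = -8 + (B - 6) = -8 + (-6 + B) = -14 + B)
r(k) = 144 (r(k) = (-14 + 2)**2 = (-12)**2 = 144)
W(4, a)*(-42) + r(T + (5 + 4)) = (4 - 6)*(-42) + 144 = -2*(-42) + 144 = 84 + 144 = 228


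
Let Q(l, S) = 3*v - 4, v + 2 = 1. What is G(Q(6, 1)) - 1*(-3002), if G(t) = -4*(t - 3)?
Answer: 3042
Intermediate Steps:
v = -1 (v = -2 + 1 = -1)
Q(l, S) = -7 (Q(l, S) = 3*(-1) - 4 = -3 - 4 = -7)
G(t) = 12 - 4*t (G(t) = -4*(-3 + t) = 12 - 4*t)
G(Q(6, 1)) - 1*(-3002) = (12 - 4*(-7)) - 1*(-3002) = (12 + 28) + 3002 = 40 + 3002 = 3042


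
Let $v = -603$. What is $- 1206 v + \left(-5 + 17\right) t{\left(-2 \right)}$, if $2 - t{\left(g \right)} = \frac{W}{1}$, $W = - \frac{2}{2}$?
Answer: $727254$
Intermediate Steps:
$W = -1$ ($W = \left(-2\right) \frac{1}{2} = -1$)
$t{\left(g \right)} = 3$ ($t{\left(g \right)} = 2 - - 1^{-1} = 2 - \left(-1\right) 1 = 2 - -1 = 2 + 1 = 3$)
$- 1206 v + \left(-5 + 17\right) t{\left(-2 \right)} = \left(-1206\right) \left(-603\right) + \left(-5 + 17\right) 3 = 727218 + 12 \cdot 3 = 727218 + 36 = 727254$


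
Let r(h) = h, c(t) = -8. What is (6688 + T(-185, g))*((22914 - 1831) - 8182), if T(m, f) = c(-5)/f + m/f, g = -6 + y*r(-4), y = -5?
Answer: 172208077/2 ≈ 8.6104e+7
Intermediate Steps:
g = 14 (g = -6 - 5*(-4) = -6 + 20 = 14)
T(m, f) = -8/f + m/f
(6688 + T(-185, g))*((22914 - 1831) - 8182) = (6688 + (-8 - 185)/14)*((22914 - 1831) - 8182) = (6688 + (1/14)*(-193))*(21083 - 8182) = (6688 - 193/14)*12901 = (93439/14)*12901 = 172208077/2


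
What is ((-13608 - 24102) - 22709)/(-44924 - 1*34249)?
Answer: 60419/79173 ≈ 0.76313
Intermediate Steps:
((-13608 - 24102) - 22709)/(-44924 - 1*34249) = (-37710 - 22709)/(-44924 - 34249) = -60419/(-79173) = -60419*(-1/79173) = 60419/79173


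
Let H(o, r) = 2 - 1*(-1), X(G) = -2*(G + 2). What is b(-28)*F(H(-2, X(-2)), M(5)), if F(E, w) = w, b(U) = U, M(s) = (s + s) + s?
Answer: -420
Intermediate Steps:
X(G) = -4 - 2*G (X(G) = -2*(2 + G) = -4 - 2*G)
H(o, r) = 3 (H(o, r) = 2 + 1 = 3)
M(s) = 3*s (M(s) = 2*s + s = 3*s)
b(-28)*F(H(-2, X(-2)), M(5)) = -84*5 = -28*15 = -420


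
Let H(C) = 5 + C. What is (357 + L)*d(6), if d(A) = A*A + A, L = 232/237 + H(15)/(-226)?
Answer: 134185282/8927 ≈ 15031.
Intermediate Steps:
L = 23846/26781 (L = 232/237 + (5 + 15)/(-226) = 232*(1/237) + 20*(-1/226) = 232/237 - 10/113 = 23846/26781 ≈ 0.89041)
d(A) = A + A² (d(A) = A² + A = A + A²)
(357 + L)*d(6) = (357 + 23846/26781)*(6*(1 + 6)) = 9584663*(6*7)/26781 = (9584663/26781)*42 = 134185282/8927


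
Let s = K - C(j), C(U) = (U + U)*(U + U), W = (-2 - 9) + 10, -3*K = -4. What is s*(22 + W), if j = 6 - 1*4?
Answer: -308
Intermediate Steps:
K = 4/3 (K = -1/3*(-4) = 4/3 ≈ 1.3333)
W = -1 (W = -11 + 10 = -1)
j = 2 (j = 6 - 4 = 2)
C(U) = 4*U**2 (C(U) = (2*U)*(2*U) = 4*U**2)
s = -44/3 (s = 4/3 - 4*2**2 = 4/3 - 4*4 = 4/3 - 1*16 = 4/3 - 16 = -44/3 ≈ -14.667)
s*(22 + W) = -44*(22 - 1)/3 = -44/3*21 = -308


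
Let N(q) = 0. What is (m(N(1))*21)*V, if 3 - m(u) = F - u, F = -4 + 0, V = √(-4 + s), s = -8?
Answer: 294*I*√3 ≈ 509.22*I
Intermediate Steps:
V = 2*I*√3 (V = √(-4 - 8) = √(-12) = 2*I*√3 ≈ 3.4641*I)
F = -4
m(u) = 7 + u (m(u) = 3 - (-4 - u) = 3 + (4 + u) = 7 + u)
(m(N(1))*21)*V = ((7 + 0)*21)*(2*I*√3) = (7*21)*(2*I*√3) = 147*(2*I*√3) = 294*I*√3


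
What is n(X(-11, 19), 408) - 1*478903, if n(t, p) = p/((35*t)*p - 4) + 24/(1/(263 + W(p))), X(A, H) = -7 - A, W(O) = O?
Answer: -6608306819/14279 ≈ -4.6280e+5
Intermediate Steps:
n(t, p) = 6312 + 24*p + p/(-4 + 35*p*t) (n(t, p) = p/((35*t)*p - 4) + 24/(1/(263 + p)) = p/(35*p*t - 4) + 24*(263 + p) = p/(-4 + 35*p*t) + (6312 + 24*p) = 6312 + 24*p + p/(-4 + 35*p*t))
n(X(-11, 19), 408) - 1*478903 = (-25248 - 95*408 + 840*(-7 - 1*(-11))*408**2 + 220920*408*(-7 - 1*(-11)))/(-4 + 35*408*(-7 - 1*(-11))) - 1*478903 = (-25248 - 38760 + 840*(-7 + 11)*166464 + 220920*408*(-7 + 11))/(-4 + 35*408*(-7 + 11)) - 478903 = (-25248 - 38760 + 840*4*166464 + 220920*408*4)/(-4 + 35*408*4) - 478903 = (-25248 - 38760 + 559319040 + 360541440)/(-4 + 57120) - 478903 = 919796472/57116 - 478903 = (1/57116)*919796472 - 478903 = 229949118/14279 - 478903 = -6608306819/14279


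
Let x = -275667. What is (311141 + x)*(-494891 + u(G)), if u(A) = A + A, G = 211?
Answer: -17540793306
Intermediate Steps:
u(A) = 2*A
(311141 + x)*(-494891 + u(G)) = (311141 - 275667)*(-494891 + 2*211) = 35474*(-494891 + 422) = 35474*(-494469) = -17540793306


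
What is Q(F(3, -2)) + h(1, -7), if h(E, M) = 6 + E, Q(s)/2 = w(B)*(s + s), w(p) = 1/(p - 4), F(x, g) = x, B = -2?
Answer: 5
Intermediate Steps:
w(p) = 1/(-4 + p)
Q(s) = -2*s/3 (Q(s) = 2*((s + s)/(-4 - 2)) = 2*((2*s)/(-6)) = 2*(-s/3) = -2*s/3)
Q(F(3, -2)) + h(1, -7) = -2/3*3 + (6 + 1) = -2 + 7 = 5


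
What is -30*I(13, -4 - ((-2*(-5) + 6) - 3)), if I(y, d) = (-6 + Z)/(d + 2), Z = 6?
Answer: 0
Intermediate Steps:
I(y, d) = 0 (I(y, d) = (-6 + 6)/(d + 2) = 0/(2 + d) = 0)
-30*I(13, -4 - ((-2*(-5) + 6) - 3)) = -30*0 = 0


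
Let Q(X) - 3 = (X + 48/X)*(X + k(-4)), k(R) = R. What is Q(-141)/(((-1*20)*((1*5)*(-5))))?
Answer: 240844/5875 ≈ 40.995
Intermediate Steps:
Q(X) = 3 + (-4 + X)*(X + 48/X) (Q(X) = 3 + (X + 48/X)*(X - 4) = 3 + (X + 48/X)*(-4 + X) = 3 + (-4 + X)*(X + 48/X))
Q(-141)/(((-1*20)*((1*5)*(-5)))) = (51 + (-141)**2 - 192/(-141) - 4*(-141))/(((-1*20)*((1*5)*(-5)))) = (51 + 19881 - 192*(-1/141) + 564)/((-100*(-5))) = (51 + 19881 + 64/47 + 564)/((-20*(-25))) = (963376/47)/500 = (963376/47)*(1/500) = 240844/5875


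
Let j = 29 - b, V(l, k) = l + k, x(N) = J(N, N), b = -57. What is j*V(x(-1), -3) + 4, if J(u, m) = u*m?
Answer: -168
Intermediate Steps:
J(u, m) = m*u
x(N) = N**2 (x(N) = N*N = N**2)
V(l, k) = k + l
j = 86 (j = 29 - 1*(-57) = 29 + 57 = 86)
j*V(x(-1), -3) + 4 = 86*(-3 + (-1)**2) + 4 = 86*(-3 + 1) + 4 = 86*(-2) + 4 = -172 + 4 = -168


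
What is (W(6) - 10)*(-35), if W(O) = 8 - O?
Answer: 280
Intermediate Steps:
(W(6) - 10)*(-35) = ((8 - 1*6) - 10)*(-35) = ((8 - 6) - 10)*(-35) = (2 - 10)*(-35) = -8*(-35) = 280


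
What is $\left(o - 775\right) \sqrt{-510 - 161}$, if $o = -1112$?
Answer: $- 1887 i \sqrt{671} \approx - 48880.0 i$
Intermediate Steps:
$\left(o - 775\right) \sqrt{-510 - 161} = \left(-1112 - 775\right) \sqrt{-510 - 161} = - 1887 \sqrt{-671} = - 1887 i \sqrt{671}$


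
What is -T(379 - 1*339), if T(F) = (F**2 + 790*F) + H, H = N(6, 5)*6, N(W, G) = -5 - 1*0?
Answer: -33170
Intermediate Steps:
N(W, G) = -5 (N(W, G) = -5 + 0 = -5)
H = -30 (H = -5*6 = -30)
T(F) = -30 + F**2 + 790*F (T(F) = (F**2 + 790*F) - 30 = -30 + F**2 + 790*F)
-T(379 - 1*339) = -(-30 + (379 - 1*339)**2 + 790*(379 - 1*339)) = -(-30 + (379 - 339)**2 + 790*(379 - 339)) = -(-30 + 40**2 + 790*40) = -(-30 + 1600 + 31600) = -1*33170 = -33170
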